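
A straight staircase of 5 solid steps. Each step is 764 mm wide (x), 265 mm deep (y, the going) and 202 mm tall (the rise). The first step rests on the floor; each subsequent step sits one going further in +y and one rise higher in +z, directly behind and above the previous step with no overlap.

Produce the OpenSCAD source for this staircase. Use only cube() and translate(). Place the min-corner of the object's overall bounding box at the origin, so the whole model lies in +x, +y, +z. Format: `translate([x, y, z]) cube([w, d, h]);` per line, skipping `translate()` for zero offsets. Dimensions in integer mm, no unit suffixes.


cube([764, 265, 202]);
translate([0, 265, 202]) cube([764, 265, 202]);
translate([0, 530, 404]) cube([764, 265, 202]);
translate([0, 795, 606]) cube([764, 265, 202]);
translate([0, 1060, 808]) cube([764, 265, 202]);


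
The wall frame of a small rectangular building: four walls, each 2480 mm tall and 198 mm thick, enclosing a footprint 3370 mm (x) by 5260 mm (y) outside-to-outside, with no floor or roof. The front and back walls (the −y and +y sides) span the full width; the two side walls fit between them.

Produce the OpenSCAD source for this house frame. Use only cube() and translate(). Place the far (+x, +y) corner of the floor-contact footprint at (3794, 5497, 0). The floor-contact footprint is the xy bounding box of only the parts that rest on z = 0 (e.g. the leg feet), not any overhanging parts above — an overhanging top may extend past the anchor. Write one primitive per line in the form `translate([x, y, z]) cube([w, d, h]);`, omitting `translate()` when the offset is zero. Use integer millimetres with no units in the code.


translate([424, 237, 0]) cube([3370, 198, 2480]);
translate([424, 5299, 0]) cube([3370, 198, 2480]);
translate([424, 435, 0]) cube([198, 4864, 2480]);
translate([3596, 435, 0]) cube([198, 4864, 2480]);


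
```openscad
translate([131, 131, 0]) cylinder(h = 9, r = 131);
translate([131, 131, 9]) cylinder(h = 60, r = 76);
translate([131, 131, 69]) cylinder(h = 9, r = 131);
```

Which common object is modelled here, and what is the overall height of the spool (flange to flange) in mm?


A spool. The overall height is 78 mm.

Three coaxial cylinders, large–small–large — a spool. Two 9 mm flanges and a 60 mm core give 9 + 60 + 9 = 78 mm.


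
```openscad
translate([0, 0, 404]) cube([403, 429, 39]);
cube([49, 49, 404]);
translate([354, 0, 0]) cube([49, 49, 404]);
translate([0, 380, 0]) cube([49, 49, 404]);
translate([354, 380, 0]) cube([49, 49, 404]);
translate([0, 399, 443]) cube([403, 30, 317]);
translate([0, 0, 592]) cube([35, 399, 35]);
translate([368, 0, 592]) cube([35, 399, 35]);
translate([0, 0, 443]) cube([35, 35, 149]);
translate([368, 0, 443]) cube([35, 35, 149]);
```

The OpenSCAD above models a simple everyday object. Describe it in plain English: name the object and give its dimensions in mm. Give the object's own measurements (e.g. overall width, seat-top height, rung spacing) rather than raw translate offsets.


A chair. The seat is a 403×429×39 mm slab with its top at z = 443 mm, on four 49×49 mm corner legs (flush with the seat edges, standing on z = 0). A flat backrest 30 mm thick, 317 mm tall, spans the full seat width and rises from the seat top along its +y edge, rear face flush with the rear of the seat. Two armrests of 35×35 mm section run along each side from the seat's front edge to the front of the backrest, top faces 184 mm above the seat top and outer faces flush with the seat's x-edges; a 35×35 mm post under the front of each armrest stands on the seat at the front corner.


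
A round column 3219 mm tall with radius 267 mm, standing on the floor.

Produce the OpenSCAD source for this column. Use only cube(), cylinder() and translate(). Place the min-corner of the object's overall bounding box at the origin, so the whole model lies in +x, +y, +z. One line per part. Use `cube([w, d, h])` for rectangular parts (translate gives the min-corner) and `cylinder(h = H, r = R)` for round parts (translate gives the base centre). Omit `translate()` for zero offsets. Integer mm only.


translate([267, 267, 0]) cylinder(h = 3219, r = 267);


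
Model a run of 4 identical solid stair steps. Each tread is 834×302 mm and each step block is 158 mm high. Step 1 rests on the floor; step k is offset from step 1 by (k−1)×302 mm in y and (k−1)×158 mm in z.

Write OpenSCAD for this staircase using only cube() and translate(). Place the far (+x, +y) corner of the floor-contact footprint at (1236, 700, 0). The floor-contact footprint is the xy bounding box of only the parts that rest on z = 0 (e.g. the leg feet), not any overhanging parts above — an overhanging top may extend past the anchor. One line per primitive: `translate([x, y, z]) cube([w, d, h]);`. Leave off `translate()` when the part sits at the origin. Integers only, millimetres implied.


translate([402, 398, 0]) cube([834, 302, 158]);
translate([402, 700, 158]) cube([834, 302, 158]);
translate([402, 1002, 316]) cube([834, 302, 158]);
translate([402, 1304, 474]) cube([834, 302, 158]);


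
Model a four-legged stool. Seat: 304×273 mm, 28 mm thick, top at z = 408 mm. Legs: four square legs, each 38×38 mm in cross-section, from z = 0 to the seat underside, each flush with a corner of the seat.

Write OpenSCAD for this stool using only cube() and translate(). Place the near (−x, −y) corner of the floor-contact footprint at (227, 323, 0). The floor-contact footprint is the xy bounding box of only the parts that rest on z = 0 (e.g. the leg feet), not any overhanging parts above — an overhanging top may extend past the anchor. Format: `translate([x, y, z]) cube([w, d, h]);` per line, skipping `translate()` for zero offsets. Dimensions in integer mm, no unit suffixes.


translate([227, 323, 380]) cube([304, 273, 28]);
translate([227, 323, 0]) cube([38, 38, 380]);
translate([493, 323, 0]) cube([38, 38, 380]);
translate([227, 558, 0]) cube([38, 38, 380]);
translate([493, 558, 0]) cube([38, 38, 380]);


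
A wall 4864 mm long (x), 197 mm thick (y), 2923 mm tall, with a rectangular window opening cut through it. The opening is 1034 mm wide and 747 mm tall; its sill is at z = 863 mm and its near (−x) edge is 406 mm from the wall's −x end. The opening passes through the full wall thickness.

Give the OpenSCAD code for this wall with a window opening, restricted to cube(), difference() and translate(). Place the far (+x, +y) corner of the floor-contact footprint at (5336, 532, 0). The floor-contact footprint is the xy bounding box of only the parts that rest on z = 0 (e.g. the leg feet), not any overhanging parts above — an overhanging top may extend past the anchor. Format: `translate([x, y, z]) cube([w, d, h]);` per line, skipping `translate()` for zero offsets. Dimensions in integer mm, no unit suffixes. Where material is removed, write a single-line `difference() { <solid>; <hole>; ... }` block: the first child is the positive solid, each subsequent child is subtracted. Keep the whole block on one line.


difference() { translate([472, 335, 0]) cube([4864, 197, 2923]); translate([878, 335, 863]) cube([1034, 197, 747]); }


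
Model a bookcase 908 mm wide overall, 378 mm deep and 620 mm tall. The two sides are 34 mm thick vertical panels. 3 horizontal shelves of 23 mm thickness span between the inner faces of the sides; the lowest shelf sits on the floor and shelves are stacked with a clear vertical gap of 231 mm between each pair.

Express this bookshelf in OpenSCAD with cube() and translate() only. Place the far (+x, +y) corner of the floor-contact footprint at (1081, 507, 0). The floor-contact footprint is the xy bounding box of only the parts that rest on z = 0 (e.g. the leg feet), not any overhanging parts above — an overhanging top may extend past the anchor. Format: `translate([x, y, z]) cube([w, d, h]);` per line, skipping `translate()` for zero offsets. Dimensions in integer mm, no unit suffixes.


translate([173, 129, 0]) cube([34, 378, 620]);
translate([1047, 129, 0]) cube([34, 378, 620]);
translate([207, 129, 0]) cube([840, 378, 23]);
translate([207, 129, 254]) cube([840, 378, 23]);
translate([207, 129, 508]) cube([840, 378, 23]);


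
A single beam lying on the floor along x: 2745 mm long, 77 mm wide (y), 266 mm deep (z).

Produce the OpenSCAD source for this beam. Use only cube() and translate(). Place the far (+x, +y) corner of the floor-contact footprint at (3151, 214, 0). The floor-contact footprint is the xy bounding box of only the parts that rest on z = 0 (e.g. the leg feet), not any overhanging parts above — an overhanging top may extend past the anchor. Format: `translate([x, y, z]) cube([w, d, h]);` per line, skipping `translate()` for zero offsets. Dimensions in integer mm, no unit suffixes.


translate([406, 137, 0]) cube([2745, 77, 266]);


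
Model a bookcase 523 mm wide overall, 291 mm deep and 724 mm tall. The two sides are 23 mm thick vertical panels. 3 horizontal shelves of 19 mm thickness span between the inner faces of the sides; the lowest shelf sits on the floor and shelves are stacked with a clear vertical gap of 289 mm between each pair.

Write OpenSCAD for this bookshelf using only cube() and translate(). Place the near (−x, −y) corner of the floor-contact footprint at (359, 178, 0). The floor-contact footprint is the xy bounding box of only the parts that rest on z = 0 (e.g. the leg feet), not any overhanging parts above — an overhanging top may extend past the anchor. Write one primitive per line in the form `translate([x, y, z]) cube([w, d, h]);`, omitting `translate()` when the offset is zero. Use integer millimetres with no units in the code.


translate([359, 178, 0]) cube([23, 291, 724]);
translate([859, 178, 0]) cube([23, 291, 724]);
translate([382, 178, 0]) cube([477, 291, 19]);
translate([382, 178, 308]) cube([477, 291, 19]);
translate([382, 178, 616]) cube([477, 291, 19]);


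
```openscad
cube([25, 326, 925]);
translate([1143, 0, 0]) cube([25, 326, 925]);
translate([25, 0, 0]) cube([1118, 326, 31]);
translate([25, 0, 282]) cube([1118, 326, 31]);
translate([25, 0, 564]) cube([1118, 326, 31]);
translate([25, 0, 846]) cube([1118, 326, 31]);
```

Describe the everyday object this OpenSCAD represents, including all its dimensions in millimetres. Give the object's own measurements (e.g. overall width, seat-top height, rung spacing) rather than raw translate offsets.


An open bookshelf. Two side panels, each 25 mm thick, 326 mm deep and 925 mm tall, stand 1168 mm apart (outside-to-outside). Between them sit 4 shelves, each 31 mm thick and 326 mm deep, spanning the full gap between the sides. The bottom shelf rests on the floor (its underside at z = 0) and the clear gap between one shelf's top and the next shelf's underside is 251 mm.


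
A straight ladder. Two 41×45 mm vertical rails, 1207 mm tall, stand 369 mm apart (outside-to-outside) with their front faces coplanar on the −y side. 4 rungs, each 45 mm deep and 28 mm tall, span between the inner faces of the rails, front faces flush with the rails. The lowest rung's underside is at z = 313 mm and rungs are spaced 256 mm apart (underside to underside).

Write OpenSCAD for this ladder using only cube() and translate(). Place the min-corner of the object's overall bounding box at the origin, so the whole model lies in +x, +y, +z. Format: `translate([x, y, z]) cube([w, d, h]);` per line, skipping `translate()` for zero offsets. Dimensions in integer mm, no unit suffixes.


cube([41, 45, 1207]);
translate([328, 0, 0]) cube([41, 45, 1207]);
translate([41, 0, 313]) cube([287, 45, 28]);
translate([41, 0, 569]) cube([287, 45, 28]);
translate([41, 0, 825]) cube([287, 45, 28]);
translate([41, 0, 1081]) cube([287, 45, 28]);


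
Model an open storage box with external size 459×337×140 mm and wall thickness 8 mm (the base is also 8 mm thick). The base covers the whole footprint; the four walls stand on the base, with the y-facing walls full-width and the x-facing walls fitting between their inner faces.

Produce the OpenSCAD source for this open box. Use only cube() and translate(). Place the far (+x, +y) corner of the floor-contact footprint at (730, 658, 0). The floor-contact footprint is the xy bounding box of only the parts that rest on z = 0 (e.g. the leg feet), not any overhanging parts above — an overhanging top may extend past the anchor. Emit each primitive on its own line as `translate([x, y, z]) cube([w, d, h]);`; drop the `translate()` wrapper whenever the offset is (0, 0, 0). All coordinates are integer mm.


translate([271, 321, 0]) cube([459, 337, 8]);
translate([271, 321, 8]) cube([459, 8, 132]);
translate([271, 650, 8]) cube([459, 8, 132]);
translate([271, 329, 8]) cube([8, 321, 132]);
translate([722, 329, 8]) cube([8, 321, 132]);


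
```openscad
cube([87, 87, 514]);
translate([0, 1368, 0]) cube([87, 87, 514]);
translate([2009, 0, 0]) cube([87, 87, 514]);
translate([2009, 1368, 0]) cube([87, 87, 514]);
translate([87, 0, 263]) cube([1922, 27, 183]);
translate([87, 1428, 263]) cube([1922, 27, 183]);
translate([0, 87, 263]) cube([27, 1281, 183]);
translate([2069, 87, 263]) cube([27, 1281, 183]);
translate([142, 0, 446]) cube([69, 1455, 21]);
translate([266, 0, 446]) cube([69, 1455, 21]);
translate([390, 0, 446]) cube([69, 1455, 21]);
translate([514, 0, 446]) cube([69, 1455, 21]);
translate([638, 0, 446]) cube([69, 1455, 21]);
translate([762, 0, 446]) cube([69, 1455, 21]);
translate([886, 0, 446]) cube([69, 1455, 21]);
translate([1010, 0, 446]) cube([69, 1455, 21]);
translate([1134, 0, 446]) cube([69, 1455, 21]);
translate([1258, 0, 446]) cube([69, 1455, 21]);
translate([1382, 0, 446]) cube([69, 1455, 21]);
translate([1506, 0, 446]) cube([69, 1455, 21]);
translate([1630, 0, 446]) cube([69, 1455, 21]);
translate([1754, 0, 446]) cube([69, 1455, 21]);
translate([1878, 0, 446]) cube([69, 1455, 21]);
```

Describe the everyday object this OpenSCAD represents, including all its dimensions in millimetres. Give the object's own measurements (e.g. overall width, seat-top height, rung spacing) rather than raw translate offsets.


A bed frame 2096 mm long (x) by 1455 mm wide (y). Four 87×87 mm corner posts, 514 mm tall, at the corners of the footprint. Four rails of 27 mm thickness and 183 mm height run between adjacent posts with their undersides at z = 263 mm, their outer faces flush with the outside of the frame (the two x-running rails run between the posts' inner faces; the two y-running rails run between the posts' inner faces). 15 slats, each 69 mm wide (x) and 21 mm thick, lie across the top of the two x-running rails, running the full 1455 mm width of the frame in y; along x they sit between the end posts with a 55 mm gap after the −x posts and between neighbouring slats, leaving 62 mm before the +x posts.


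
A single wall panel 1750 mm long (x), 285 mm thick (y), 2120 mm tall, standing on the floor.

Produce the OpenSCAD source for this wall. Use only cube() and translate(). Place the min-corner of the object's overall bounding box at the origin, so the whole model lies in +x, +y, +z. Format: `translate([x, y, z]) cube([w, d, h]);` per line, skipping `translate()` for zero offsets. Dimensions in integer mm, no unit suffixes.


cube([1750, 285, 2120]);


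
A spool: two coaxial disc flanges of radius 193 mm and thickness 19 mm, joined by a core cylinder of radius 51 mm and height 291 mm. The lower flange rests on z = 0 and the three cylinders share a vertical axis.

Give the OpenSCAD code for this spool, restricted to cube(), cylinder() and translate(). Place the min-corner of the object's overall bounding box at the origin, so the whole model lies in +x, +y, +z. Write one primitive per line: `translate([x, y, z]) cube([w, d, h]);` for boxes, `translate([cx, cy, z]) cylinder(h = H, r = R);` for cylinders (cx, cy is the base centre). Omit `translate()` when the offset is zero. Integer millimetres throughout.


translate([193, 193, 0]) cylinder(h = 19, r = 193);
translate([193, 193, 19]) cylinder(h = 291, r = 51);
translate([193, 193, 310]) cylinder(h = 19, r = 193);


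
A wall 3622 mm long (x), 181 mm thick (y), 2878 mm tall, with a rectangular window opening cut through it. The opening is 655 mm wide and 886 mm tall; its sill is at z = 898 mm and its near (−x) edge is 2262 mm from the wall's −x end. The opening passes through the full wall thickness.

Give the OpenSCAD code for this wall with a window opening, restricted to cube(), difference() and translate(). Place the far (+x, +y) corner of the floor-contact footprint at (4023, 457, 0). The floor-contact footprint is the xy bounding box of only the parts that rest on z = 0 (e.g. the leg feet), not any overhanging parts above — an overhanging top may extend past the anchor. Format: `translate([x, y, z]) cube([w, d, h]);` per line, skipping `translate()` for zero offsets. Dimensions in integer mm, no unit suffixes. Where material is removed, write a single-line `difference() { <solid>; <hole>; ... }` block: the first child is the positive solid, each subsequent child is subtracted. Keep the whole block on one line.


difference() { translate([401, 276, 0]) cube([3622, 181, 2878]); translate([2663, 276, 898]) cube([655, 181, 886]); }


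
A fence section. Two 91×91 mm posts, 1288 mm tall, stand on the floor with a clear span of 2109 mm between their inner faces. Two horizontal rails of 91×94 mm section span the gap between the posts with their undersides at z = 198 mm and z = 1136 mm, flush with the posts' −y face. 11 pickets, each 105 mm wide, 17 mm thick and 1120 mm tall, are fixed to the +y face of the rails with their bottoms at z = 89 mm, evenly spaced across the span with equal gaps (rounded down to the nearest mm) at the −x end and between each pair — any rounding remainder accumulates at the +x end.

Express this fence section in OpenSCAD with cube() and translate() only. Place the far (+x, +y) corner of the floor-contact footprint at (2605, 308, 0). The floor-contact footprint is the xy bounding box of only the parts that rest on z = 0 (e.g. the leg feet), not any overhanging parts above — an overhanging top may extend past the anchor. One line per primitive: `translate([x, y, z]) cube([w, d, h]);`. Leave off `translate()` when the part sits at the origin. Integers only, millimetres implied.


translate([314, 217, 0]) cube([91, 91, 1288]);
translate([2514, 217, 0]) cube([91, 91, 1288]);
translate([405, 217, 198]) cube([2109, 91, 94]);
translate([405, 217, 1136]) cube([2109, 91, 94]);
translate([484, 308, 89]) cube([105, 17, 1120]);
translate([668, 308, 89]) cube([105, 17, 1120]);
translate([852, 308, 89]) cube([105, 17, 1120]);
translate([1036, 308, 89]) cube([105, 17, 1120]);
translate([1220, 308, 89]) cube([105, 17, 1120]);
translate([1404, 308, 89]) cube([105, 17, 1120]);
translate([1588, 308, 89]) cube([105, 17, 1120]);
translate([1772, 308, 89]) cube([105, 17, 1120]);
translate([1956, 308, 89]) cube([105, 17, 1120]);
translate([2140, 308, 89]) cube([105, 17, 1120]);
translate([2324, 308, 89]) cube([105, 17, 1120]);


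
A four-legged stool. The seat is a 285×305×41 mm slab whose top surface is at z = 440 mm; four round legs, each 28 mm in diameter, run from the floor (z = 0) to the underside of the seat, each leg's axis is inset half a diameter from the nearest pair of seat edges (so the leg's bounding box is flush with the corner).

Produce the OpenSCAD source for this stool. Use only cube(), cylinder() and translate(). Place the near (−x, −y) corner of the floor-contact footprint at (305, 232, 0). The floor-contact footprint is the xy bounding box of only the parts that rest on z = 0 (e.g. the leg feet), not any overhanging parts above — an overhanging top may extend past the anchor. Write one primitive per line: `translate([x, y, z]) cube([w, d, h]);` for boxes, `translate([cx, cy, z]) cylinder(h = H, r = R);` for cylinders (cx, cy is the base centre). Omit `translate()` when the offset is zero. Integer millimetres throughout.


// leg_h = 440 - 41 = 399
translate([305, 232, 399]) cube([285, 305, 41]);
translate([319, 246, 0]) cylinder(h = 399, r = 14);
translate([576, 246, 0]) cylinder(h = 399, r = 14);
translate([319, 523, 0]) cylinder(h = 399, r = 14);
translate([576, 523, 0]) cylinder(h = 399, r = 14);


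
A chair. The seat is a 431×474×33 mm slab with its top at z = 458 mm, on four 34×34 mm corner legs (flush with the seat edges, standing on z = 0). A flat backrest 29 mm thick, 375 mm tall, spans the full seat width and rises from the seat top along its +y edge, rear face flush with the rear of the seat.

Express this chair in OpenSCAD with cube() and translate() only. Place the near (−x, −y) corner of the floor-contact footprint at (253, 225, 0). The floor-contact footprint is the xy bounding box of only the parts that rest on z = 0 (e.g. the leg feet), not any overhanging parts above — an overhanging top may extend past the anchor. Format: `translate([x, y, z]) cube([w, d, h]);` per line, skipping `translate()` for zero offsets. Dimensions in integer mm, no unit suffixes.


translate([253, 225, 425]) cube([431, 474, 33]);
translate([253, 225, 0]) cube([34, 34, 425]);
translate([650, 225, 0]) cube([34, 34, 425]);
translate([253, 665, 0]) cube([34, 34, 425]);
translate([650, 665, 0]) cube([34, 34, 425]);
translate([253, 670, 458]) cube([431, 29, 375]);


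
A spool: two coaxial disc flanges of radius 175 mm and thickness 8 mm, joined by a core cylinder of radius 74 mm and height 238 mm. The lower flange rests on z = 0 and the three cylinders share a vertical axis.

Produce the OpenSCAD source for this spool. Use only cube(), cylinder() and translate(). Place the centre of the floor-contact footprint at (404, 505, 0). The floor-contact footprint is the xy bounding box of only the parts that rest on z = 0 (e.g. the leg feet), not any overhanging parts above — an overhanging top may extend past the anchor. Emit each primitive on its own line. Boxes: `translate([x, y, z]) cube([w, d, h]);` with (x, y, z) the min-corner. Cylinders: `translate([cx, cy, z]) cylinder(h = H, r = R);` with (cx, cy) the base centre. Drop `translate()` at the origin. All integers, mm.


translate([404, 505, 0]) cylinder(h = 8, r = 175);
translate([404, 505, 8]) cylinder(h = 238, r = 74);
translate([404, 505, 246]) cylinder(h = 8, r = 175);


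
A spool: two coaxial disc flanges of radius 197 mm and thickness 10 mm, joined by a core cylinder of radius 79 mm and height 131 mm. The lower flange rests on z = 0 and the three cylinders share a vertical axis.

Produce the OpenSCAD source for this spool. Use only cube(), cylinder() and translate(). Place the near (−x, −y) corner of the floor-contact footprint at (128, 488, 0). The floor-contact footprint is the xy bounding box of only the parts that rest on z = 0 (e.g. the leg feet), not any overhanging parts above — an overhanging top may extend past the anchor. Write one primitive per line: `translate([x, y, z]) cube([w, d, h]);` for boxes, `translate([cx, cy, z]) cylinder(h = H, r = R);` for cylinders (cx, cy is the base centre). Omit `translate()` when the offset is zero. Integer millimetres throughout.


translate([325, 685, 0]) cylinder(h = 10, r = 197);
translate([325, 685, 10]) cylinder(h = 131, r = 79);
translate([325, 685, 141]) cylinder(h = 10, r = 197);


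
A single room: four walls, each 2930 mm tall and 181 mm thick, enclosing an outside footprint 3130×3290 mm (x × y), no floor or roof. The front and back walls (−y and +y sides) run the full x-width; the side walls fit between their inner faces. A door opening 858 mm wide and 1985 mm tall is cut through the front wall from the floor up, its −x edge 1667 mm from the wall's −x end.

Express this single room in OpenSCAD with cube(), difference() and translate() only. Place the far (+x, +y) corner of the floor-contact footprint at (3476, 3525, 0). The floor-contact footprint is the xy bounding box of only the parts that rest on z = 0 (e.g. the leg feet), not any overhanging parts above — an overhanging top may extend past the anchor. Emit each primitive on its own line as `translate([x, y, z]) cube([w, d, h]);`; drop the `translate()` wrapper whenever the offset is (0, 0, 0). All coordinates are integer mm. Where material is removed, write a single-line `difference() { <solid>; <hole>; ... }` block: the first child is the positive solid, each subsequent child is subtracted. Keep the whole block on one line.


difference() { translate([346, 235, 0]) cube([3130, 181, 2930]); translate([2013, 235, 0]) cube([858, 181, 1985]); }
translate([346, 3344, 0]) cube([3130, 181, 2930]);
translate([346, 416, 0]) cube([181, 2928, 2930]);
translate([3295, 416, 0]) cube([181, 2928, 2930]);


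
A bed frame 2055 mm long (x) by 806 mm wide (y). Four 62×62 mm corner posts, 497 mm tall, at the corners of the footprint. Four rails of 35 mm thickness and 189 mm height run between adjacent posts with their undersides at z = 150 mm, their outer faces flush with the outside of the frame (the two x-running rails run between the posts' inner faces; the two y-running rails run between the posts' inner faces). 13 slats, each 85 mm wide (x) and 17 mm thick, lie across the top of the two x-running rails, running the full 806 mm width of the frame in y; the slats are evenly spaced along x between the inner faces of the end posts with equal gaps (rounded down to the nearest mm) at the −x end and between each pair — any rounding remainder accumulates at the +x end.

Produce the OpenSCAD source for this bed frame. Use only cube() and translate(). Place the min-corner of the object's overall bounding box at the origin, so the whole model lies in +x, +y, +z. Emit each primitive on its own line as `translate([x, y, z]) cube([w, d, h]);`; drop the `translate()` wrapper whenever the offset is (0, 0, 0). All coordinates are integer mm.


cube([62, 62, 497]);
translate([0, 744, 0]) cube([62, 62, 497]);
translate([1993, 0, 0]) cube([62, 62, 497]);
translate([1993, 744, 0]) cube([62, 62, 497]);
translate([62, 0, 150]) cube([1931, 35, 189]);
translate([62, 771, 150]) cube([1931, 35, 189]);
translate([0, 62, 150]) cube([35, 682, 189]);
translate([2020, 62, 150]) cube([35, 682, 189]);
translate([121, 0, 339]) cube([85, 806, 17]);
translate([265, 0, 339]) cube([85, 806, 17]);
translate([409, 0, 339]) cube([85, 806, 17]);
translate([553, 0, 339]) cube([85, 806, 17]);
translate([697, 0, 339]) cube([85, 806, 17]);
translate([841, 0, 339]) cube([85, 806, 17]);
translate([985, 0, 339]) cube([85, 806, 17]);
translate([1129, 0, 339]) cube([85, 806, 17]);
translate([1273, 0, 339]) cube([85, 806, 17]);
translate([1417, 0, 339]) cube([85, 806, 17]);
translate([1561, 0, 339]) cube([85, 806, 17]);
translate([1705, 0, 339]) cube([85, 806, 17]);
translate([1849, 0, 339]) cube([85, 806, 17]);


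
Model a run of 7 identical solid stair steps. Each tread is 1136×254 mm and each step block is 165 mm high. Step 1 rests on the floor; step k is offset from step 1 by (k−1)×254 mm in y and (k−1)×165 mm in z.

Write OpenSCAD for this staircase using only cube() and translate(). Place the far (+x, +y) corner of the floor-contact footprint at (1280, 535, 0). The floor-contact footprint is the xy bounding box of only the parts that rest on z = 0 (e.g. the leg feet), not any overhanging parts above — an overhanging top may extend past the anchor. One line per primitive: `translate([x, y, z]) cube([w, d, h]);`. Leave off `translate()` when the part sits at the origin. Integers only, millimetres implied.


translate([144, 281, 0]) cube([1136, 254, 165]);
translate([144, 535, 165]) cube([1136, 254, 165]);
translate([144, 789, 330]) cube([1136, 254, 165]);
translate([144, 1043, 495]) cube([1136, 254, 165]);
translate([144, 1297, 660]) cube([1136, 254, 165]);
translate([144, 1551, 825]) cube([1136, 254, 165]);
translate([144, 1805, 990]) cube([1136, 254, 165]);


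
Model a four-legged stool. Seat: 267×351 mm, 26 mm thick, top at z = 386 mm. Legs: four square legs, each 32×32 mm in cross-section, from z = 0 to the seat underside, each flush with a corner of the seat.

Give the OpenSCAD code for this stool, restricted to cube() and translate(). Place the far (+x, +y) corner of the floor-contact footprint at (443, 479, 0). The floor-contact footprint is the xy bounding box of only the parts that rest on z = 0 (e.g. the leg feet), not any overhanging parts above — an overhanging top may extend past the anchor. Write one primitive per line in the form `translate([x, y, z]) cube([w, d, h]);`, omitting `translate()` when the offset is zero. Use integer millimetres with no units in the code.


translate([176, 128, 360]) cube([267, 351, 26]);
translate([176, 128, 0]) cube([32, 32, 360]);
translate([411, 128, 0]) cube([32, 32, 360]);
translate([176, 447, 0]) cube([32, 32, 360]);
translate([411, 447, 0]) cube([32, 32, 360]);


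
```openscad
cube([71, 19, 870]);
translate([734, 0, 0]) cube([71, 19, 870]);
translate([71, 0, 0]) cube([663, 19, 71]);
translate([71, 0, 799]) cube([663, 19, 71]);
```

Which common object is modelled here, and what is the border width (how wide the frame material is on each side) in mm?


A picture frame. The border width is 71 mm.

Four thin pieces enclosing a rectangular opening — a picture frame. The two full-height stiles are 870 mm tall; the top rail sits at z = 799 and is 71 mm tall, so the border above the opening is 870 − 799 = 71 mm, matching the stile x-width.


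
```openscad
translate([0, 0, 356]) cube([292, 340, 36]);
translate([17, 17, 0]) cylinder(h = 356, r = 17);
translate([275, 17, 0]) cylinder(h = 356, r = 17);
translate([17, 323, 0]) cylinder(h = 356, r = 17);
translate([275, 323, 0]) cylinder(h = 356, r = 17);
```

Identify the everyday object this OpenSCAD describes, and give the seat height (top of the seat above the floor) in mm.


A stool. The seat height is 392 mm.

A 292×340×36 slab at z = 356 on four corner cylinders — a stool. The seat top is 356 + 36 = 392 mm.


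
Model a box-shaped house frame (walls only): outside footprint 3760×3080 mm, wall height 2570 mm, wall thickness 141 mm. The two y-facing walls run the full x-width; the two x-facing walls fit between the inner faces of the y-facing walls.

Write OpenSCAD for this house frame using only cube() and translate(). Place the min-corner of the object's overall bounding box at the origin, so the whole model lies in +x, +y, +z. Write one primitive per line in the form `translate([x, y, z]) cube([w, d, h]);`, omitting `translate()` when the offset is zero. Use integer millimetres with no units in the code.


cube([3760, 141, 2570]);
translate([0, 2939, 0]) cube([3760, 141, 2570]);
translate([0, 141, 0]) cube([141, 2798, 2570]);
translate([3619, 141, 0]) cube([141, 2798, 2570]);


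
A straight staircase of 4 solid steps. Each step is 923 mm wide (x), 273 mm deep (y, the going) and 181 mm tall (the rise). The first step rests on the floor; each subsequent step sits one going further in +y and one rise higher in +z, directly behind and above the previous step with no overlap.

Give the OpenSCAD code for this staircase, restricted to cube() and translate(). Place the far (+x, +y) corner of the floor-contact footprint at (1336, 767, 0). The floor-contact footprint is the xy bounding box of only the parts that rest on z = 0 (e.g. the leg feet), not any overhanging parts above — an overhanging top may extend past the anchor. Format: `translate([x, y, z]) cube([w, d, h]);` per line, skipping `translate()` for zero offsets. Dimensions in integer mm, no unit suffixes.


translate([413, 494, 0]) cube([923, 273, 181]);
translate([413, 767, 181]) cube([923, 273, 181]);
translate([413, 1040, 362]) cube([923, 273, 181]);
translate([413, 1313, 543]) cube([923, 273, 181]);


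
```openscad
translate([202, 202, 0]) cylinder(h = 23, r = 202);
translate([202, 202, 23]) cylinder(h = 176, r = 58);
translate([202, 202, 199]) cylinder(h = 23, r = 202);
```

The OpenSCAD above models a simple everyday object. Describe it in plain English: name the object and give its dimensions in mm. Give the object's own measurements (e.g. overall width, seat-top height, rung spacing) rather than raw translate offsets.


A spool: two coaxial disc flanges of radius 202 mm and thickness 23 mm, joined by a core cylinder of radius 58 mm and height 176 mm. The lower flange rests on z = 0 and the three cylinders share a vertical axis.


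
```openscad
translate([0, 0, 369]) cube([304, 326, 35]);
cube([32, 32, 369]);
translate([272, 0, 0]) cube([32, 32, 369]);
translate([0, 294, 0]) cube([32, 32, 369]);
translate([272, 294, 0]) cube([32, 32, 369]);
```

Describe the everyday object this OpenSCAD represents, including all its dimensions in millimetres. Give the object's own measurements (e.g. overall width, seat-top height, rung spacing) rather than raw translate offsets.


A simple wooden stool: a rectangular seat 304 mm (x) by 326 mm (y), 35 mm thick, top face at z = 404 mm, on four square legs, each 32×32 mm in cross-section. The legs rest on z = 0, each flush with a corner of the seat.


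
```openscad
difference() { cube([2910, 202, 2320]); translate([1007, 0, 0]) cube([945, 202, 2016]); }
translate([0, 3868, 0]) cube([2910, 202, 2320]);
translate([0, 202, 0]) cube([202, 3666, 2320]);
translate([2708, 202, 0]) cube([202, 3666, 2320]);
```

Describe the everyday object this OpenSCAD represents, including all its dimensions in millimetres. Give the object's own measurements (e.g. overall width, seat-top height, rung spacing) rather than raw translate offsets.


A single room: four walls, each 2320 mm tall and 202 mm thick, enclosing an outside footprint 2910×4070 mm (x × y), no floor or roof. The front and back walls (−y and +y sides) run the full x-width; the side walls fit between their inner faces. A door opening 945 mm wide and 2016 mm tall is cut through the front wall from the floor up, its −x edge 1007 mm from the wall's −x end.


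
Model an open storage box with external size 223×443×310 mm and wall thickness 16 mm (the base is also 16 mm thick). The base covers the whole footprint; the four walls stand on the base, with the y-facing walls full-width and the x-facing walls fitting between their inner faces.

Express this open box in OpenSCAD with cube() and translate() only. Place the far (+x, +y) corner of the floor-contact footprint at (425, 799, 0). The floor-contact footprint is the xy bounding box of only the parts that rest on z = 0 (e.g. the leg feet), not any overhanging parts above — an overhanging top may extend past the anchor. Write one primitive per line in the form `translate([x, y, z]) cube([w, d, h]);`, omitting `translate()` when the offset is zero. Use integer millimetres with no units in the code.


translate([202, 356, 0]) cube([223, 443, 16]);
translate([202, 356, 16]) cube([223, 16, 294]);
translate([202, 783, 16]) cube([223, 16, 294]);
translate([202, 372, 16]) cube([16, 411, 294]);
translate([409, 372, 16]) cube([16, 411, 294]);


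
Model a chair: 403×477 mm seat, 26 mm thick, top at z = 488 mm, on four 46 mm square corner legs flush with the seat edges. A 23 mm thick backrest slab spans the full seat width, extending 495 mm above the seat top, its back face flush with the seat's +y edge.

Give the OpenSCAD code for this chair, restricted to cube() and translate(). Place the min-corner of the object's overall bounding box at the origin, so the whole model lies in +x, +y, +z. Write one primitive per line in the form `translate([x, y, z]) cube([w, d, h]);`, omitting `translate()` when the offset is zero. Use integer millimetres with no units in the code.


translate([0, 0, 462]) cube([403, 477, 26]);
cube([46, 46, 462]);
translate([357, 0, 0]) cube([46, 46, 462]);
translate([0, 431, 0]) cube([46, 46, 462]);
translate([357, 431, 0]) cube([46, 46, 462]);
translate([0, 454, 488]) cube([403, 23, 495]);


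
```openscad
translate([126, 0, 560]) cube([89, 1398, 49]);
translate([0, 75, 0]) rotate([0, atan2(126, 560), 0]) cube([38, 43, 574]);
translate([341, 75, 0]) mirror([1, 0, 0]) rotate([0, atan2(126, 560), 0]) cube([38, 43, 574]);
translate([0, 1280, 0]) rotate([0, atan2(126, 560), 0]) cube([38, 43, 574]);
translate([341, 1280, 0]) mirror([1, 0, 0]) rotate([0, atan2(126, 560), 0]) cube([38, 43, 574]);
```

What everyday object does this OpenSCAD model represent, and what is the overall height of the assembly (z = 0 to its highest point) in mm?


A sawhorse. The overall height is 609 mm.

A beam across two mirrored pairs of raked legs — a sawhorse. The beam's underside is at z = 560 (matching the legs' vertical rise in atan2(126, 560)) and the beam is 49 mm tall, so its top is at 560 + 49 = 609 mm. The raked legs top out at the beam's underside, so that is the highest point.


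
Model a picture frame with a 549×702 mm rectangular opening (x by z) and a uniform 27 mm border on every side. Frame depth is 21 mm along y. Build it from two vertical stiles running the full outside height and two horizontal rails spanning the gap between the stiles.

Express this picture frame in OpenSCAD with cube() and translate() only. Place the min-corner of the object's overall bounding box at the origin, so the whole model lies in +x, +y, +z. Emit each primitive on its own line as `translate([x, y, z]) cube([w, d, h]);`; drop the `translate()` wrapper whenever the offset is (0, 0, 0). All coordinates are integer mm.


cube([27, 21, 756]);
translate([576, 0, 0]) cube([27, 21, 756]);
translate([27, 0, 0]) cube([549, 21, 27]);
translate([27, 0, 729]) cube([549, 21, 27]);


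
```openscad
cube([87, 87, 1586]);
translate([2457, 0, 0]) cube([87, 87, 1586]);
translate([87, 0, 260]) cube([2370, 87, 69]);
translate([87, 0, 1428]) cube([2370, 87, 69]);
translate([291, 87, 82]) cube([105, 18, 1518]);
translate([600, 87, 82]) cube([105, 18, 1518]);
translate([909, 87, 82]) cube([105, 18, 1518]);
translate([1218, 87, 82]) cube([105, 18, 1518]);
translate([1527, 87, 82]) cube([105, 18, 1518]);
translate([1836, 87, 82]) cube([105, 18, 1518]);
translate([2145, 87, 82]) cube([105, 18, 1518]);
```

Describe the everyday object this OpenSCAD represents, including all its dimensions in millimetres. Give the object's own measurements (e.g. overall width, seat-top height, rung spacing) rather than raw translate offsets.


A fence section. Two 87×87 mm posts, 1586 mm tall, stand on the floor with a clear span of 2370 mm between their inner faces. Two horizontal rails of 87×69 mm section span the gap between the posts with their undersides at z = 260 mm and z = 1428 mm, flush with the posts' −y face. 7 pickets, each 105 mm wide, 18 mm thick and 1518 mm tall, are fixed to the +y face of the rails with their bottoms at z = 82 mm, spaced across the span with a 204 mm gap after the −x post and between neighbouring pickets, with 207 mm left before the +x post.


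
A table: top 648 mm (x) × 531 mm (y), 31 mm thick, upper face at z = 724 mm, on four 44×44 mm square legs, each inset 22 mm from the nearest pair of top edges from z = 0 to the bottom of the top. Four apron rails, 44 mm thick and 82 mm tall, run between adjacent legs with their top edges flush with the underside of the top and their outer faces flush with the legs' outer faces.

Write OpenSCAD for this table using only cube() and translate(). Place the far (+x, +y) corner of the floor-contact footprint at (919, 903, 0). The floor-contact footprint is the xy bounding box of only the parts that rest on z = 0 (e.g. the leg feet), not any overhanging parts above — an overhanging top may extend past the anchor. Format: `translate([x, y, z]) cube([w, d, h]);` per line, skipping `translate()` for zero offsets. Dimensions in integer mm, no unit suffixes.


translate([293, 394, 693]) cube([648, 531, 31]);
translate([315, 416, 0]) cube([44, 44, 693]);
translate([875, 416, 0]) cube([44, 44, 693]);
translate([315, 859, 0]) cube([44, 44, 693]);
translate([875, 859, 0]) cube([44, 44, 693]);
translate([359, 416, 611]) cube([516, 44, 82]);
translate([359, 859, 611]) cube([516, 44, 82]);
translate([315, 460, 611]) cube([44, 399, 82]);
translate([875, 460, 611]) cube([44, 399, 82]);


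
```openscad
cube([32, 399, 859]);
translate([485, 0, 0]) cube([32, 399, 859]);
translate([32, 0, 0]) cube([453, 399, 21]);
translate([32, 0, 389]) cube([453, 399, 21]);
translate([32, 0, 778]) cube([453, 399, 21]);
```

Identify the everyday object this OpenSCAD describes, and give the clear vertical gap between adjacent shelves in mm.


A bookshelf. The clear shelf gap is 368 mm.

Two tall side panels with 3 horizontal boards between them — a bookshelf. The first two shelf undersides are at z = 0 and z = 389; with shelf thickness 21, the clear gap is 389 − 0 − 21 = 368 mm.
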